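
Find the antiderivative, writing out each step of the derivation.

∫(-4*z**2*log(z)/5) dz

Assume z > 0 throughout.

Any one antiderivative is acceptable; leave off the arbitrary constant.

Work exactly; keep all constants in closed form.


Step 1. Integrate ∫(-4*z**2*log(z)/5) dz by parts with u = log(z), dv = (-4*z**2/5) dz, so v = -4*z**3/15 [assuming z > 0]: now -4*z**3*log(z)/15 + ∫(4*z**2/15) dz.
Step 2. Evaluate the standard form: now -4*z**3*log(z)/15 + 4*z**3/45.
Answer: -4*z**3*log(z)/15 + 4*z**3/45.


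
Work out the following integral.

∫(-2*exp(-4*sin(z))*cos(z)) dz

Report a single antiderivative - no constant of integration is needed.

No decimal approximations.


Answer: exp(-4*sin(z))/2.


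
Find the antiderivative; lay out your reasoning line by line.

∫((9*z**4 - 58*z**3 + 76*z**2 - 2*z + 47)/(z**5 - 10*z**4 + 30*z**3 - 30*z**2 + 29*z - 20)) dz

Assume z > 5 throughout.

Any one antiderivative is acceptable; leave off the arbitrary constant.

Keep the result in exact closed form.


Step 1. Decompose ∫((9*z**4 - 58*z**3 + 76*z**2 - 2*z + 47)/(z**5 - 10*z**4 + 30*z**3 - 30*z**2 + 29*z - 20)) dz by partial fractions, (9*z**4 - 58*z**3 + 76*z**2 - 2*z + 47)/(z**5 - 10*z**4 + 30*z**3 - 30*z**2 + 29*z - 20) = 2/(z**2 + 1) + 3/(z - 1) + 3/(z - 4) + 3/(z - 5): now ∫(3/(z - 5)) dz + ∫(3/(z - 4)) dz + ∫(3/(z - 1)) dz + ∫(2/(z**2 + 1)) dz.
Step 2. Evaluate the standard form [assuming z > 5]: now 3*log(z - 5) + ∫(3/(z - 4)) dz + ∫(3/(z - 1)) dz + ∫(2/(z**2 + 1)) dz.
Step 3. Evaluate the standard form [assuming z > 4]: now 3*log(z - 5) + 3*log(z - 4) + ∫(3/(z - 1)) dz + ∫(2/(z**2 + 1)) dz.
Step 4. Evaluate the standard form [assuming z > 1]: now 3*log(z - 5) + 3*log(z - 4) + 3*log(z - 1) + ∫(2/(z**2 + 1)) dz.
Step 5. Evaluate the standard form: now 3*log(z - 5) + 3*log(z - 4) + 3*log(z - 1) + 2*atan(z).
Answer: 3*log(z - 5) + 3*log(z - 4) + 3*log(z - 1) + 2*atan(z).


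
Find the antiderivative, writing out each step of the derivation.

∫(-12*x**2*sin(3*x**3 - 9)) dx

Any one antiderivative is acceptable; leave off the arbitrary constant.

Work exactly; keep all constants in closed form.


Step 1. Substitute u = x**3 - 3, turning ∫(-12*x**2*sin(3*x**3 - 9)) dx into ∫(-4*sin(3*u)) du: now ∫(-4*sin(3*u)) du.
Step 2. Evaluate the standard form: now 4*cos(3*u)/3.
Step 3. Substitute back u = x**3 - 3: now 4*cos(3*x**3 - 9)/3.
Answer: 4*cos(3*x**3 - 9)/3.


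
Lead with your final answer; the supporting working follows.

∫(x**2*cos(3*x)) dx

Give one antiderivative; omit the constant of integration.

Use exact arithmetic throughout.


The answer is x**2*sin(3*x)/3 + 2*x*cos(3*x)/9 - 2*sin(3*x)/27.
Step 1. Integrate ∫(x**2*cos(3*x)) dx by parts with u = x**2, dv = (cos(3*x)) dx, so v = sin(3*x)/3: now x**2*sin(3*x)/3 + ∫(-2*x*sin(3*x)/3) dx.
Step 2. Integrate ∫(-2*x*sin(3*x)/3) dx by parts with u = x, dv = (-2*sin(3*x)/3) dx, so v = 2*cos(3*x)/9: now x**2*sin(3*x)/3 + 2*x*cos(3*x)/9 + ∫(-2*cos(3*x)/9) dx.
Step 3. Evaluate the standard form: now x**2*sin(3*x)/3 + 2*x*cos(3*x)/9 - 2*sin(3*x)/27.
Answer: x**2*sin(3*x)/3 + 2*x*cos(3*x)/9 - 2*sin(3*x)/27.


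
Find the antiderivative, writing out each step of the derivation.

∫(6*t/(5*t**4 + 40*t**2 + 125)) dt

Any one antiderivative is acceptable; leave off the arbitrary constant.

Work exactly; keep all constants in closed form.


Step 1. Substitute u = t**2 + 4, turning ∫(6*t/(5*t**4 + 40*t**2 + 125)) dt into ∫(3/(5*(u**2 + 9))) du: now ∫(3/(5*(u**2 + 9))) du.
Step 2. Evaluate the standard form: now atan(u/3)/5.
Step 3. Substitute back u = t**2 + 4: now atan(t**2/3 + 4/3)/5.
Answer: atan(t**2/3 + 4/3)/5.


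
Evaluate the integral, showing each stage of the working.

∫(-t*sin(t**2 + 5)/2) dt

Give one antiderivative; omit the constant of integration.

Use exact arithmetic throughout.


Step 1. Substitute u = t**2 + 5, turning ∫(-t*sin(t**2 + 5)/2) dt into ∫(-sin(u)/4) du: now ∫(-sin(u)/4) du.
Step 2. Evaluate the standard form: now cos(u)/4.
Step 3. Substitute back u = t**2 + 5: now cos(t**2 + 5)/4.
Answer: cos(t**2 + 5)/4.


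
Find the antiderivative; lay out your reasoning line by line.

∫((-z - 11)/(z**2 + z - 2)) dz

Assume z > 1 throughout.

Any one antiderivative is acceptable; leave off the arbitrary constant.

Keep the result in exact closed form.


Step 1. Decompose ∫((-z - 11)/(z**2 + z - 2)) dz by partial fractions, (-z - 11)/(z**2 + z - 2) = 3/(z + 2) - 4/(z - 1): now ∫(-4/(z - 1)) dz + ∫(3/(z + 2)) dz.
Step 2. Evaluate the standard form [assuming z > 1]: now -4*log(z - 1) + ∫(3/(z + 2)) dz.
Step 3. Evaluate the standard form [assuming z > -2]: now -4*log(z - 1) + 3*log(z + 2).
Answer: -4*log(z - 1) + 3*log(z + 2).


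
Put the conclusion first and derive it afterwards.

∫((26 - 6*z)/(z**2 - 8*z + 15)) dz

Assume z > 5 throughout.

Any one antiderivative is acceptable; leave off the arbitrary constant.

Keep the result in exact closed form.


The answer is -2*log(z - 5) - 4*log(z - 3).
Step 1. Decompose ∫((26 - 6*z)/(z**2 - 8*z + 15)) dz by partial fractions, (26 - 6*z)/(z**2 - 8*z + 15) = -4/(z - 3) - 2/(z - 5): now ∫(-2/(z - 5)) dz + ∫(-4/(z - 3)) dz.
Step 2. Evaluate the standard form [assuming z > 5]: now -2*log(z - 5) + ∫(-4/(z - 3)) dz.
Step 3. Evaluate the standard form [assuming z > 3]: now -2*log(z - 5) - 4*log(z - 3).
Answer: -2*log(z - 5) - 4*log(z - 3).


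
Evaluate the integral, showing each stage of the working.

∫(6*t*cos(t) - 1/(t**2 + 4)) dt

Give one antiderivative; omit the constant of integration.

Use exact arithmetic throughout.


Step 1. Rewrite: now ∫(6*t*cos(t)) dt + ∫(-1/(t**2 + 4)) dt.
Step 2. Evaluate the standard form: now -atan(t/2)/2 + ∫(6*t*cos(t)) dt.
Step 3. Integrate ∫(6*t*cos(t)) dt by parts with u = t, dv = (6*cos(t)) dt, so v = 6*sin(t): now 6*t*sin(t) - atan(t/2)/2 + ∫(-6*sin(t)) dt.
Step 4. Evaluate the standard form: now 6*t*sin(t) + 6*cos(t) - atan(t/2)/2.
Answer: 6*t*sin(t) + 6*cos(t) - atan(t/2)/2.


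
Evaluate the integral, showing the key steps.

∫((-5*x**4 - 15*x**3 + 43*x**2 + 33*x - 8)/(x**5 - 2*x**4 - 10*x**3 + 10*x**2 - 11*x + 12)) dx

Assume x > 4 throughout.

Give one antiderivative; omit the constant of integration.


Step 1. Decompose ∫((-5*x**4 - 15*x**3 + 43*x**2 + 33*x - 8)/(x**5 - 2*x**4 - 10*x**3 + 10*x**2 - 11*x + 12)) dx by partial fractions, (-5*x**4 - 15*x**3 + 43*x**2 + 33*x - 8)/(x**5 - 2*x**4 - 10*x**3 + 10*x**2 - 11*x + 12) = -4/(x**2 + 1) + 1/(x + 3) - 2/(x - 1) - 4/(x - 4): now ∫(-4/(x - 4)) dx + ∫(-2/(x - 1)) dx + ∫(1/(x + 3)) dx + ∫(-4/(x**2 + 1)) dx.
Step 2. Evaluate the standard form [assuming x > 4]: now -4*log(x - 4) + ∫(-2/(x - 1)) dx + ∫(1/(x + 3)) dx + ∫(-4/(x**2 + 1)) dx.
Step 3. Evaluate the standard form [assuming x > -3]: now -4*log(x - 4) + log(x + 3) + ∫(-2/(x - 1)) dx + ∫(-4/(x**2 + 1)) dx.
Step 4. Evaluate the standard form [assuming x > 1]: now -4*log(x - 4) - 2*log(x - 1) + log(x + 3) + ∫(-4/(x**2 + 1)) dx.
Step 5. Evaluate the standard form: now -4*log(x - 4) - 2*log(x - 1) + log(x + 3) - 4*atan(x).
Answer: -4*log(x - 4) - 2*log(x - 1) + log(x + 3) - 4*atan(x).


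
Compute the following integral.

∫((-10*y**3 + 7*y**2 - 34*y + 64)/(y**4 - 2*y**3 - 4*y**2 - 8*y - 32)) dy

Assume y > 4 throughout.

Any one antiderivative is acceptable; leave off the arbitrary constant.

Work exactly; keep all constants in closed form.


Answer: -5*log(y - 4) - 5*log(y + 2) - 3*atan(y/2)/2.


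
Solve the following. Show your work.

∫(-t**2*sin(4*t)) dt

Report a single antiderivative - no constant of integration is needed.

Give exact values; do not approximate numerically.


Step 1. Integrate ∫(-t**2*sin(4*t)) dt by parts with u = t**2, dv = (-sin(4*t)) dt, so v = cos(4*t)/4: now t**2*cos(4*t)/4 + ∫(-t*cos(4*t)/2) dt.
Step 2. Integrate ∫(-t*cos(4*t)/2) dt by parts with u = t, dv = (-cos(4*t)/2) dt, so v = -sin(4*t)/8: now t**2*cos(4*t)/4 - t*sin(4*t)/8 + ∫(sin(4*t)/8) dt.
Step 3. Evaluate the standard form: now t**2*cos(4*t)/4 - t*sin(4*t)/8 - cos(4*t)/32.
Answer: t**2*cos(4*t)/4 - t*sin(4*t)/8 - cos(4*t)/32.


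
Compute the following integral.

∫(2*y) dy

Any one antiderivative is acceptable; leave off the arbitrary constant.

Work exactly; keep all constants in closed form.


Answer: y**2.


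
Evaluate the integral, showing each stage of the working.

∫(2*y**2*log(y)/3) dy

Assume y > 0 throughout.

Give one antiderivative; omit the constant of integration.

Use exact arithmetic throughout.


Step 1. Integrate ∫(2*y**2*log(y)/3) dy by parts with u = log(y), dv = (2*y**2/3) dy, so v = 2*y**3/9 [assuming y > 0]: now 2*y**3*log(y)/9 + ∫(-2*y**2/9) dy.
Step 2. Evaluate the standard form: now 2*y**3*log(y)/9 - 2*y**3/27.
Answer: 2*y**3*log(y)/9 - 2*y**3/27.


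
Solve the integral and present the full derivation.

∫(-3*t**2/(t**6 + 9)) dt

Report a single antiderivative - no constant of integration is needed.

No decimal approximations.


Step 1. Substitute u = t**3, turning ∫(-3*t**2/(t**6 + 9)) dt into ∫(-1/(u**2 + 9)) du: now ∫(-1/(u**2 + 9)) du.
Step 2. Evaluate the standard form: now -atan(u/3)/3.
Step 3. Substitute back u = t**3: now -atan(t**3/3)/3.
Answer: -atan(t**3/3)/3.


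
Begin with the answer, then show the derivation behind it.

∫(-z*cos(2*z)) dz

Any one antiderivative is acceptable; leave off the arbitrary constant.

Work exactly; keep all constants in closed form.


The answer is -z*sin(2*z)/2 - cos(2*z)/4.
Step 1. Integrate ∫(-z*cos(2*z)) dz by parts with u = z, dv = (-cos(2*z)) dz, so v = -sin(2*z)/2: now -z*sin(2*z)/2 + ∫(sin(2*z)/2) dz.
Step 2. Evaluate the standard form: now -z*sin(2*z)/2 - cos(2*z)/4.
Answer: -z*sin(2*z)/2 - cos(2*z)/4.


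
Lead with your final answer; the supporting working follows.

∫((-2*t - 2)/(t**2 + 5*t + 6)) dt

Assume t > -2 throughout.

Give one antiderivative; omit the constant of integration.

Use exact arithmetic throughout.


The answer is 2*log(t + 2) - 4*log(t + 3).
Step 1. Decompose ∫((-2*t - 2)/(t**2 + 5*t + 6)) dt by partial fractions, (-2*t - 2)/(t**2 + 5*t + 6) = -4/(t + 3) + 2/(t + 2): now ∫(2/(t + 2)) dt + ∫(-4/(t + 3)) dt.
Step 2. Evaluate the standard form [assuming t > -2]: now 2*log(t + 2) + ∫(-4/(t + 3)) dt.
Step 3. Evaluate the standard form [assuming t > -3]: now 2*log(t + 2) - 4*log(t + 3).
Answer: 2*log(t + 2) - 4*log(t + 3).


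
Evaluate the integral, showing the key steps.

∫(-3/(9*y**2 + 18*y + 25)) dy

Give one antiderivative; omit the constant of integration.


Step 1. Substitute u = -3*y - 3, turning ∫(-3/(9*y**2 + 18*y + 25)) dy into ∫(1/(u**2 + 16)) du: now ∫(1/(u**2 + 16)) du.
Step 2. Evaluate the standard form: now atan(u/4)/4.
Step 3. Substitute back u = -3*y - 3: now -atan(3*y/4 + 3/4)/4.
Answer: -atan(3*y/4 + 3/4)/4.


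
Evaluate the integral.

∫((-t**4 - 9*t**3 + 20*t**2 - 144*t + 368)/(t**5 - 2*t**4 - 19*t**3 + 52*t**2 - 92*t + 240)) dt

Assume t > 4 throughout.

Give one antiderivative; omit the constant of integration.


Answer: -4*log(t - 4) + 2*log(t - 3) + log(t + 5) + 2*atan(t/2).


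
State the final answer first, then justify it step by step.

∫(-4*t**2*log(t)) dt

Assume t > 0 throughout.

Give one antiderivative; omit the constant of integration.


The answer is -4*t**3*log(t)/3 + 4*t**3/9.
Step 1. Integrate ∫(-4*t**2*log(t)) dt by parts with u = log(t), dv = (-4*t**2) dt, so v = -4*t**3/3 [assuming t > 0]: now -4*t**3*log(t)/3 + ∫(4*t**2/3) dt.
Step 2. Evaluate the standard form: now -4*t**3*log(t)/3 + 4*t**3/9.
Answer: -4*t**3*log(t)/3 + 4*t**3/9.


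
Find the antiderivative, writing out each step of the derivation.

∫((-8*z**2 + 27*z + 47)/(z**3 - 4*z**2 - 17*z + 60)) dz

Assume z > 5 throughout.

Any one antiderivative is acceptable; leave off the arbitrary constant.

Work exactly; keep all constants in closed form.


Step 1. Decompose ∫((-8*z**2 + 27*z + 47)/(z**3 - 4*z**2 - 17*z + 60)) dz by partial fractions, (-8*z**2 + 27*z + 47)/(z**3 - 4*z**2 - 17*z + 60) = -3/(z + 4) - 4/(z - 3) - 1/(z - 5): now ∫(-1/(z - 5)) dz + ∫(-4/(z - 3)) dz + ∫(-3/(z + 4)) dz.
Step 2. Evaluate the standard form [assuming z > 3]: now -4*log(z - 3) + ∫(-1/(z - 5)) dz + ∫(-3/(z + 4)) dz.
Step 3. Evaluate the standard form [assuming z > -4]: now -4*log(z - 3) - 3*log(z + 4) + ∫(-1/(z - 5)) dz.
Step 4. Evaluate the standard form [assuming z > 5]: now -log(z - 5) - 4*log(z - 3) - 3*log(z + 4).
Answer: -log(z - 5) - 4*log(z - 3) - 3*log(z + 4).


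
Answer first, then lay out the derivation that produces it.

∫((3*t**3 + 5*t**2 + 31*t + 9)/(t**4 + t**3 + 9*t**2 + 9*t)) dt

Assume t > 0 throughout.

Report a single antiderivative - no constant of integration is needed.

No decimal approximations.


The answer is log(t) + 2*log(t + 1) + 4*atan(t/3)/3.
Step 1. Decompose ∫((3*t**3 + 5*t**2 + 31*t + 9)/(t**4 + t**3 + 9*t**2 + 9*t)) dt by partial fractions, (3*t**3 + 5*t**2 + 31*t + 9)/(t**4 + t**3 + 9*t**2 + 9*t) = 4/(t**2 + 9) + 2/(t + 1) + 1/t: now ∫(1/t) dt + ∫(2/(t + 1)) dt + ∫(4/(t**2 + 9)) dt.
Step 2. Evaluate the standard form [assuming t > 0]: now log(t) + ∫(2/(t + 1)) dt + ∫(4/(t**2 + 9)) dt.
Step 3. Evaluate the standard form [assuming t > -1]: now log(t) + 2*log(t + 1) + ∫(4/(t**2 + 9)) dt.
Step 4. Evaluate the standard form: now log(t) + 2*log(t + 1) + 4*atan(t/3)/3.
Answer: log(t) + 2*log(t + 1) + 4*atan(t/3)/3.


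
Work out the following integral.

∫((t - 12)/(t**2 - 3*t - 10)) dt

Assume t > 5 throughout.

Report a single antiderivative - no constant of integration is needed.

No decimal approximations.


Answer: -log(t - 5) + 2*log(t + 2).


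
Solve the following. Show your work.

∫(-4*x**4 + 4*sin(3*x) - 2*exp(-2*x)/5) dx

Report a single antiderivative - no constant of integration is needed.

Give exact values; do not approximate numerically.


Step 1. Rewrite: now ∫(-4*x**4) dx + ∫(-2*exp(-2*x)/5) dx + ∫(4*sin(3*x)) dx.
Step 2. Evaluate the standard form: now ∫(-4*x**4) dx + ∫(4*sin(3*x)) dx + exp(-2*x)/5.
Step 3. Evaluate the standard form: now -4*x**5/5 + ∫(4*sin(3*x)) dx + exp(-2*x)/5.
Step 4. Evaluate the standard form: now -4*x**5/5 - 4*cos(3*x)/3 + exp(-2*x)/5.
Answer: -4*x**5/5 - 4*cos(3*x)/3 + exp(-2*x)/5.


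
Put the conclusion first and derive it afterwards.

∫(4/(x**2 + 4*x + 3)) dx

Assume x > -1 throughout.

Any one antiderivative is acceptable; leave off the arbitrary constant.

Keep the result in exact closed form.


The answer is 2*log(x + 1) - 2*log(x + 3).
Step 1. Decompose ∫(4/(x**2 + 4*x + 3)) dx by partial fractions, 4/(x**2 + 4*x + 3) = -2/(x + 3) + 2/(x + 1): now ∫(2/(x + 1)) dx + ∫(-2/(x + 3)) dx.
Step 2. Evaluate the standard form [assuming x > -3]: now -2*log(x + 3) + ∫(2/(x + 1)) dx.
Step 3. Evaluate the standard form [assuming x > -1]: now 2*log(x + 1) - 2*log(x + 3).
Answer: 2*log(x + 1) - 2*log(x + 3).


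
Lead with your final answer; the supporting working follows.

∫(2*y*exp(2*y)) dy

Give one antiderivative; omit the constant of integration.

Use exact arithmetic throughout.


The answer is y*exp(2*y) - exp(2*y)/2.
Step 1. Integrate ∫(2*y*exp(2*y)) dy by parts with u = y, dv = (2*exp(2*y)) dy, so v = exp(2*y): now y*exp(2*y) + ∫(-exp(2*y)) dy.
Step 2. Evaluate the standard form: now y*exp(2*y) - exp(2*y)/2.
Answer: y*exp(2*y) - exp(2*y)/2.


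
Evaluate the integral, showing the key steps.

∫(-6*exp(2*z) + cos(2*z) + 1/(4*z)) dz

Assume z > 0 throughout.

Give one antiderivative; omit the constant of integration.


Step 1. Rewrite: now ∫(1/(4*z)) dz + ∫(-6*exp(2*z)) dz + ∫(cos(2*z)) dz.
Step 2. Evaluate the standard form: now -3*exp(2*z) + ∫(1/(4*z)) dz + ∫(cos(2*z)) dz.
Step 3. Evaluate the standard form [assuming z > 0]: now -3*exp(2*z) + log(z)/4 + ∫(cos(2*z)) dz.
Step 4. Evaluate the standard form: now -3*exp(2*z) + log(z)/4 + sin(2*z)/2.
Answer: -3*exp(2*z) + log(z)/4 + sin(2*z)/2.


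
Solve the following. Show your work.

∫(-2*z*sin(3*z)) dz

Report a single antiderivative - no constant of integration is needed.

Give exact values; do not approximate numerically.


Step 1. Integrate ∫(-2*z*sin(3*z)) dz by parts with u = z, dv = (-2*sin(3*z)) dz, so v = 2*cos(3*z)/3: now 2*z*cos(3*z)/3 + ∫(-2*cos(3*z)/3) dz.
Step 2. Evaluate the standard form: now 2*z*cos(3*z)/3 - 2*sin(3*z)/9.
Answer: 2*z*cos(3*z)/3 - 2*sin(3*z)/9.


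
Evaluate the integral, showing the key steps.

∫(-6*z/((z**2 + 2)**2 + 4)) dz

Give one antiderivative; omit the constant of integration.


Step 1. Substitute u = z**2 + 2, turning ∫(-6*z/((z**2 + 2)**2 + 4)) dz into ∫(-3/(u**2 + 4)) du: now ∫(-3/(u**2 + 4)) du.
Step 2. Evaluate the standard form: now -3*atan(u/2)/2.
Step 3. Substitute back u = z**2 + 2: now -3*atan(z**2/2 + 1)/2.
Answer: -3*atan(z**2/2 + 1)/2.


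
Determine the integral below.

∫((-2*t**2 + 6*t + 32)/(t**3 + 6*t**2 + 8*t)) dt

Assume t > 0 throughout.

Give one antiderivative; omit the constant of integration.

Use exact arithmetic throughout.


Answer: 4*log(t) - 3*log(t + 2) - 3*log(t + 4).


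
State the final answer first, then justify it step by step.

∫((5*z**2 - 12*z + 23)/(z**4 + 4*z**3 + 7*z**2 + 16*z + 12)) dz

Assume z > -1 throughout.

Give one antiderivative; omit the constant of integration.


The answer is 4*log(z + 1) - 4*log(z + 3) - 3*atan(z/2)/2.
Step 1. Decompose ∫((5*z**2 - 12*z + 23)/(z**4 + 4*z**3 + 7*z**2 + 16*z + 12)) dz by partial fractions, (5*z**2 - 12*z + 23)/(z**4 + 4*z**3 + 7*z**2 + 16*z + 12) = -3/(z**2 + 4) - 4/(z + 3) + 4/(z + 1): now ∫(4/(z + 1)) dz + ∫(-4/(z + 3)) dz + ∫(-3/(z**2 + 4)) dz.
Step 2. Evaluate the standard form [assuming z > -1]: now 4*log(z + 1) + ∫(-4/(z + 3)) dz + ∫(-3/(z**2 + 4)) dz.
Step 3. Evaluate the standard form [assuming z > -3]: now 4*log(z + 1) - 4*log(z + 3) + ∫(-3/(z**2 + 4)) dz.
Step 4. Evaluate the standard form: now 4*log(z + 1) - 4*log(z + 3) - 3*atan(z/2)/2.
Answer: 4*log(z + 1) - 4*log(z + 3) - 3*atan(z/2)/2.


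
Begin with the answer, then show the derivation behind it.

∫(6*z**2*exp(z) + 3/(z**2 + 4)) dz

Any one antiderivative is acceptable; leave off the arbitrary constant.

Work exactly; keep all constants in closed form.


The answer is 6*z**2*exp(z) - 12*z*exp(z) + 12*exp(z) + 3*atan(z/2)/2.
Step 1. Rewrite: now ∫(6*z**2*exp(z)) dz + ∫(3/(z**2 + 4)) dz.
Step 2. Integrate ∫(6*z**2*exp(z)) dz by parts with u = z**2, dv = (6*exp(z)) dz, so v = 6*exp(z): now 6*z**2*exp(z) + ∫(-12*z*exp(z)) dz + ∫(3/(z**2 + 4)) dz.
Step 3. Integrate ∫(-12*z*exp(z)) dz by parts with u = z, dv = (-12*exp(z)) dz, so v = -12*exp(z): now 6*z**2*exp(z) - 12*z*exp(z) + ∫(3/(z**2 + 4)) dz + ∫(12*exp(z)) dz.
Step 4. Evaluate the standard form: now 6*z**2*exp(z) - 12*z*exp(z) + 12*exp(z) + ∫(3/(z**2 + 4)) dz.
Step 5. Evaluate the standard form: now 6*z**2*exp(z) - 12*z*exp(z) + 12*exp(z) + 3*atan(z/2)/2.
Answer: 6*z**2*exp(z) - 12*z*exp(z) + 12*exp(z) + 3*atan(z/2)/2.


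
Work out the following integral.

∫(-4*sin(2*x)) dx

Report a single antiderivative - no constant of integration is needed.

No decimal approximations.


Answer: 2*cos(2*x).


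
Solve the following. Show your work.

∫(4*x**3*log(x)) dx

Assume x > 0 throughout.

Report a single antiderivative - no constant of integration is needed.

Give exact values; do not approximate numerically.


Step 1. Integrate ∫(4*x**3*log(x)) dx by parts with u = log(x), dv = (4*x**3) dx, so v = x**4 [assuming x > 0]: now x**4*log(x) + ∫(-x**3) dx.
Step 2. Evaluate the standard form: now x**4*log(x) - x**4/4.
Answer: x**4*log(x) - x**4/4.


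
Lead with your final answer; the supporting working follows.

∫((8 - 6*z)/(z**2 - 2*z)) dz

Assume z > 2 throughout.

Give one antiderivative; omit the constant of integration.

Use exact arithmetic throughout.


The answer is -4*log(z) - 2*log(z - 2).
Step 1. Decompose ∫((8 - 6*z)/(z**2 - 2*z)) dz by partial fractions, (8 - 6*z)/(z**2 - 2*z) = -2/(z - 2) - 4/z: now ∫(-4/z) dz + ∫(-2/(z - 2)) dz.
Step 2. Evaluate the standard form [assuming z > 2]: now -2*log(z - 2) + ∫(-4/z) dz.
Step 3. Evaluate the standard form [assuming z > 0]: now -4*log(z) - 2*log(z - 2).
Answer: -4*log(z) - 2*log(z - 2).


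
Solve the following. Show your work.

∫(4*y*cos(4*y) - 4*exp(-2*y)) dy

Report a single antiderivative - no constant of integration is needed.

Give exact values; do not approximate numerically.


Step 1. Rewrite: now ∫(4*y*cos(4*y)) dy + ∫(-4*exp(-2*y)) dy.
Step 2. Integrate ∫(4*y*cos(4*y)) dy by parts with u = y, dv = (4*cos(4*y)) dy, so v = sin(4*y): now y*sin(4*y) + ∫(-4*exp(-2*y)) dy + ∫(-sin(4*y)) dy.
Step 3. Evaluate the standard form: now y*sin(4*y) + cos(4*y)/4 + ∫(-4*exp(-2*y)) dy.
Step 4. Evaluate the standard form: now y*sin(4*y) + cos(4*y)/4 + 2*exp(-2*y).
Answer: y*sin(4*y) + cos(4*y)/4 + 2*exp(-2*y).


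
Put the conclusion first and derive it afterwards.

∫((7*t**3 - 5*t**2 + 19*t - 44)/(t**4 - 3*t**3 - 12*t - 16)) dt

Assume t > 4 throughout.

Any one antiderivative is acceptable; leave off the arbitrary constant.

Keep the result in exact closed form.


The answer is 4*log(t - 4) + 3*log(t + 1) + 3*atan(t/2)/2.
Step 1. Decompose ∫((7*t**3 - 5*t**2 + 19*t - 44)/(t**4 - 3*t**3 - 12*t - 16)) dt by partial fractions, (7*t**3 - 5*t**2 + 19*t - 44)/(t**4 - 3*t**3 - 12*t - 16) = 3/(t**2 + 4) + 3/(t + 1) + 4/(t - 4): now ∫(4/(t - 4)) dt + ∫(3/(t + 1)) dt + ∫(3/(t**2 + 4)) dt.
Step 2. Evaluate the standard form [assuming t > 4]: now 4*log(t - 4) + ∫(3/(t + 1)) dt + ∫(3/(t**2 + 4)) dt.
Step 3. Evaluate the standard form [assuming t > -1]: now 4*log(t - 4) + 3*log(t + 1) + ∫(3/(t**2 + 4)) dt.
Step 4. Evaluate the standard form: now 4*log(t - 4) + 3*log(t + 1) + 3*atan(t/2)/2.
Answer: 4*log(t - 4) + 3*log(t + 1) + 3*atan(t/2)/2.


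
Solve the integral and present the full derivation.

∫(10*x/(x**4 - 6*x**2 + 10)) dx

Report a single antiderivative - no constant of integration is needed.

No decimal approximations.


Step 1. Substitute u = x**2 - 3, turning ∫(10*x/(x**4 - 6*x**2 + 10)) dx into ∫(5/(u**2 + 1)) du: now ∫(5/(u**2 + 1)) du.
Step 2. Evaluate the standard form: now 5*atan(u).
Step 3. Substitute back u = x**2 - 3: now 5*atan(x**2 - 3).
Answer: 5*atan(x**2 - 3).


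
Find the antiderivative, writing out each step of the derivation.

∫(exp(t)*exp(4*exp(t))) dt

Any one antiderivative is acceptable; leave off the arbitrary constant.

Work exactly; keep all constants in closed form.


Step 1. Substitute u = exp(t), turning ∫(exp(t)*exp(4*exp(t))) dt into ∫(exp(4*u)) du: now ∫(exp(4*u)) du.
Step 2. Evaluate the standard form: now exp(4*u)/4.
Step 3. Substitute back u = exp(t): now exp(4*exp(t))/4.
Answer: exp(4*exp(t))/4.


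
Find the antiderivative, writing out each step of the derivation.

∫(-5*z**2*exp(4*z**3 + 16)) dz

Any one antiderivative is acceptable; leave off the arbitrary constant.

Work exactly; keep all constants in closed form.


Step 1. Substitute u = z**3 + 4, turning ∫(-5*z**2*exp(4*z**3 + 16)) dz into ∫(-5*exp(4*u)/3) du: now ∫(-5*exp(4*u)/3) du.
Step 2. Evaluate the standard form: now -5*exp(4*u)/12.
Step 3. Substitute back u = z**3 + 4: now -5*exp(4*z**3 + 16)/12.
Answer: -5*exp(4*z**3 + 16)/12.


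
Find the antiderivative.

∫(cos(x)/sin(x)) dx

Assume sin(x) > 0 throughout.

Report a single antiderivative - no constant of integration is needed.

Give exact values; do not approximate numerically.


Answer: log(sin(x)).


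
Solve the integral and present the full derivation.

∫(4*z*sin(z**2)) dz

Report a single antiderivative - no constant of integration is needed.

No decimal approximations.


Step 1. Substitute u = z**2, turning ∫(4*z*sin(z**2)) dz into ∫(2*sin(u)) du: now ∫(2*sin(u)) du.
Step 2. Evaluate the standard form: now -2*cos(u).
Step 3. Substitute back u = z**2: now -2*cos(z**2).
Answer: -2*cos(z**2).


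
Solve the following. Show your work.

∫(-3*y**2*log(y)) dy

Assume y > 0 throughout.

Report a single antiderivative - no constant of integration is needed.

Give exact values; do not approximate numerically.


Step 1. Integrate ∫(-3*y**2*log(y)) dy by parts with u = log(y), dv = (-3*y**2) dy, so v = -y**3 [assuming y > 0]: now -y**3*log(y) + ∫(y**2) dy.
Step 2. Evaluate the standard form: now -y**3*log(y) + y**3/3.
Answer: -y**3*log(y) + y**3/3.


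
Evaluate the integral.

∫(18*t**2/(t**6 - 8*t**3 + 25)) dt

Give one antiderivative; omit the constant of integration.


Answer: 2*atan(t**3/3 - 4/3).


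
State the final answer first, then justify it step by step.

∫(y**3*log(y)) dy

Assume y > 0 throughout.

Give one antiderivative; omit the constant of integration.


The answer is y**4*log(y)/4 - y**4/16.
Step 1. Integrate ∫(y**3*log(y)) dy by parts with u = log(y), dv = (y**3) dy, so v = y**4/4 [assuming y > 0]: now y**4*log(y)/4 + ∫(-y**3/4) dy.
Step 2. Evaluate the standard form: now y**4*log(y)/4 - y**4/16.
Answer: y**4*log(y)/4 - y**4/16.


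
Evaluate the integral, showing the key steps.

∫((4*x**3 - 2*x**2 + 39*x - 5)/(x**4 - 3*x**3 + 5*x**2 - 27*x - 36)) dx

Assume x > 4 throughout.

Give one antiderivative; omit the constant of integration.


Step 1. Decompose ∫((4*x**3 - 2*x**2 + 39*x - 5)/(x**4 - 3*x**3 + 5*x**2 - 27*x - 36)) dx by partial fractions, (4*x**3 - 2*x**2 + 39*x - 5)/(x**4 - 3*x**3 + 5*x**2 - 27*x - 36) = -1/(x**2 + 9) + 1/(x + 1) + 3/(x - 4): now ∫(3/(x - 4)) dx + ∫(1/(x + 1)) dx + ∫(-1/(x**2 + 9)) dx.
Step 2. Evaluate the standard form [assuming x > 4]: now 3*log(x - 4) + ∫(1/(x + 1)) dx + ∫(-1/(x**2 + 9)) dx.
Step 3. Evaluate the standard form [assuming x > -1]: now 3*log(x - 4) + log(x + 1) + ∫(-1/(x**2 + 9)) dx.
Step 4. Evaluate the standard form: now 3*log(x - 4) + log(x + 1) - atan(x/3)/3.
Answer: 3*log(x - 4) + log(x + 1) - atan(x/3)/3.


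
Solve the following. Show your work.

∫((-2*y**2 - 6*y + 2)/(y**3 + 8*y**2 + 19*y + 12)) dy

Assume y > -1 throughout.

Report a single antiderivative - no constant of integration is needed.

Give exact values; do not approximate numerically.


Step 1. Decompose ∫((-2*y**2 - 6*y + 2)/(y**3 + 8*y**2 + 19*y + 12)) dy by partial fractions, (-2*y**2 - 6*y + 2)/(y**3 + 8*y**2 + 19*y + 12) = -2/(y + 4) - 1/(y + 3) + 1/(y + 1): now ∫(1/(y + 1)) dy + ∫(-1/(y + 3)) dy + ∫(-2/(y + 4)) dy.
Step 2. Evaluate the standard form [assuming y > -3]: now -log(y + 3) + ∫(1/(y + 1)) dy + ∫(-2/(y + 4)) dy.
Step 3. Evaluate the standard form [assuming y > -4]: now -log(y + 3) - 2*log(y + 4) + ∫(1/(y + 1)) dy.
Step 4. Evaluate the standard form [assuming y > -1]: now log(y + 1) - log(y + 3) - 2*log(y + 4).
Answer: log(y + 1) - log(y + 3) - 2*log(y + 4).


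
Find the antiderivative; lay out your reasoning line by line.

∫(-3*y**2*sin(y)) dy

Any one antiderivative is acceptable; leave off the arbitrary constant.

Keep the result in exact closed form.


Step 1. Integrate ∫(-3*y**2*sin(y)) dy by parts with u = y**2, dv = (-3*sin(y)) dy, so v = 3*cos(y): now 3*y**2*cos(y) + ∫(-6*y*cos(y)) dy.
Step 2. Integrate ∫(-6*y*cos(y)) dy by parts with u = y, dv = (-6*cos(y)) dy, so v = -6*sin(y): now 3*y**2*cos(y) - 6*y*sin(y) + ∫(6*sin(y)) dy.
Step 3. Evaluate the standard form: now 3*y**2*cos(y) - 6*y*sin(y) - 6*cos(y).
Answer: 3*y**2*cos(y) - 6*y*sin(y) - 6*cos(y).


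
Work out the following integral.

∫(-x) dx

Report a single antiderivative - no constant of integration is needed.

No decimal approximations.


Answer: -x**2/2.


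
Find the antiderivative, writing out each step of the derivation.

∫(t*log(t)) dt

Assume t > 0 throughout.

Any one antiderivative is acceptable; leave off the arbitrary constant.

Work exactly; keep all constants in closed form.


Step 1. Integrate ∫(t*log(t)) dt by parts with u = log(t), dv = (t) dt, so v = t**2/2 [assuming t > 0]: now t**2*log(t)/2 + ∫(-t/2) dt.
Step 2. Evaluate the standard form: now t**2*log(t)/2 - t**2/4.
Answer: t**2*log(t)/2 - t**2/4.


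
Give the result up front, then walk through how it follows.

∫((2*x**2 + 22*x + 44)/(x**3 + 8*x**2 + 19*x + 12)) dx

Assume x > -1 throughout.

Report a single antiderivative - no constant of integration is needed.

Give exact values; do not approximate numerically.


The answer is 4*log(x + 1) + 2*log(x + 3) - 4*log(x + 4).
Step 1. Decompose ∫((2*x**2 + 22*x + 44)/(x**3 + 8*x**2 + 19*x + 12)) dx by partial fractions, (2*x**2 + 22*x + 44)/(x**3 + 8*x**2 + 19*x + 12) = -4/(x + 4) + 2/(x + 3) + 4/(x + 1): now ∫(4/(x + 1)) dx + ∫(2/(x + 3)) dx + ∫(-4/(x + 4)) dx.
Step 2. Evaluate the standard form [assuming x > -1]: now 4*log(x + 1) + ∫(2/(x + 3)) dx + ∫(-4/(x + 4)) dx.
Step 3. Evaluate the standard form [assuming x > -3]: now 4*log(x + 1) + 2*log(x + 3) + ∫(-4/(x + 4)) dx.
Step 4. Evaluate the standard form [assuming x > -4]: now 4*log(x + 1) + 2*log(x + 3) - 4*log(x + 4).
Answer: 4*log(x + 1) + 2*log(x + 3) - 4*log(x + 4).


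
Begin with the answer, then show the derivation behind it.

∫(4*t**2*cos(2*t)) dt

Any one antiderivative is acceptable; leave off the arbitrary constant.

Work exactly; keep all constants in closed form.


The answer is 2*t**2*sin(2*t) + 2*t*cos(2*t) - sin(2*t).
Step 1. Integrate ∫(4*t**2*cos(2*t)) dt by parts with u = t**2, dv = (4*cos(2*t)) dt, so v = 2*sin(2*t): now 2*t**2*sin(2*t) + ∫(-4*t*sin(2*t)) dt.
Step 2. Integrate ∫(-4*t*sin(2*t)) dt by parts with u = t, dv = (-4*sin(2*t)) dt, so v = 2*cos(2*t): now 2*t**2*sin(2*t) + 2*t*cos(2*t) + ∫(-2*cos(2*t)) dt.
Step 3. Evaluate the standard form: now 2*t**2*sin(2*t) + 2*t*cos(2*t) - sin(2*t).
Answer: 2*t**2*sin(2*t) + 2*t*cos(2*t) - sin(2*t).


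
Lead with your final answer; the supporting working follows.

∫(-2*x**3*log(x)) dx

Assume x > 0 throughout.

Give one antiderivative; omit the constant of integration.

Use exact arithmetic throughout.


The answer is -x**4*log(x)/2 + x**4/8.
Step 1. Integrate ∫(-2*x**3*log(x)) dx by parts with u = log(x), dv = (-2*x**3) dx, so v = -x**4/2 [assuming x > 0]: now -x**4*log(x)/2 + ∫(x**3/2) dx.
Step 2. Evaluate the standard form: now -x**4*log(x)/2 + x**4/8.
Answer: -x**4*log(x)/2 + x**4/8.


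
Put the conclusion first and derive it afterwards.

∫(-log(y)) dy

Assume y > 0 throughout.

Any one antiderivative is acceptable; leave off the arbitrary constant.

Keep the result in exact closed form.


The answer is -y*log(y) + y.
Step 1. Integrate ∫(-log(y)) dy by parts with u = log(y), dv = (-1) dy, so v = -y [assuming y > 0]: now -y*log(y) + ∫(1) dy.
Step 2. Evaluate the standard form: now -y*log(y) + y.
Answer: -y*log(y) + y.


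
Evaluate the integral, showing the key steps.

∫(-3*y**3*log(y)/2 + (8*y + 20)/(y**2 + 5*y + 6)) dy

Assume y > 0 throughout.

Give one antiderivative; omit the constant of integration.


Step 1. Rewrite: now ∫(-3*y**3*log(y)/2) dy + ∫((8*y + 20)/(y**2 + 5*y + 6)) dy.
Step 2. Integrate ∫(-3*y**3*log(y)/2) dy by parts with u = log(y), dv = (-3*y**3/2) dy, so v = -3*y**4/8 [assuming y > 0]: now -3*y**4*log(y)/8 + ∫(3*y**3/8) dy + ∫((8*y + 20)/(y**2 + 5*y + 6)) dy.
Step 3. Evaluate the standard form: now -3*y**4*log(y)/8 + 3*y**4/32 + ∫((8*y + 20)/(y**2 + 5*y + 6)) dy.
Step 4. Decompose ∫((8*y + 20)/(y**2 + 5*y + 6)) dy by partial fractions, (8*y + 20)/(y**2 + 5*y + 6) = 4/(y + 3) + 4/(y + 2): now -3*y**4*log(y)/8 + 3*y**4/32 + ∫(4/(y + 2)) dy + ∫(4/(y + 3)) dy.
Step 5. Evaluate the standard form [assuming y > -3]: now -3*y**4*log(y)/8 + 3*y**4/32 + 4*log(y + 3) + ∫(4/(y + 2)) dy.
Step 6. Evaluate the standard form [assuming y > -2]: now -3*y**4*log(y)/8 + 3*y**4/32 + 4*log(y + 2) + 4*log(y + 3).
Answer: -3*y**4*log(y)/8 + 3*y**4/32 + 4*log(y + 2) + 4*log(y + 3).


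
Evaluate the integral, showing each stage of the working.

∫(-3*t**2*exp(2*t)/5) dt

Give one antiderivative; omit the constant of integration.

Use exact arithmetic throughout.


Step 1. Integrate ∫(-3*t**2*exp(2*t)/5) dt by parts with u = t**2, dv = (-3*exp(2*t)/5) dt, so v = -3*exp(2*t)/10: now -3*t**2*exp(2*t)/10 + ∫(3*t*exp(2*t)/5) dt.
Step 2. Integrate ∫(3*t*exp(2*t)/5) dt by parts with u = t, dv = (3*exp(2*t)/5) dt, so v = 3*exp(2*t)/10: now -3*t**2*exp(2*t)/10 + 3*t*exp(2*t)/10 + ∫(-3*exp(2*t)/10) dt.
Step 3. Evaluate the standard form: now -3*t**2*exp(2*t)/10 + 3*t*exp(2*t)/10 - 3*exp(2*t)/20.
Answer: -3*t**2*exp(2*t)/10 + 3*t*exp(2*t)/10 - 3*exp(2*t)/20.


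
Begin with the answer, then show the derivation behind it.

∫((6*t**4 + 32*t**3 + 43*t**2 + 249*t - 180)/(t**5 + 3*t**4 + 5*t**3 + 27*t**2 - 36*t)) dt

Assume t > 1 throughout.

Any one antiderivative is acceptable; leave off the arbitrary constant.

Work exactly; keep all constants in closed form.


The answer is 5*log(t) + 3*log(t - 1) - 2*log(t + 4) + atan(t/3).
Step 1. Decompose ∫((6*t**4 + 32*t**3 + 43*t**2 + 249*t - 180)/(t**5 + 3*t**4 + 5*t**3 + 27*t**2 - 36*t)) dt by partial fractions, (6*t**4 + 32*t**3 + 43*t**2 + 249*t - 180)/(t**5 + 3*t**4 + 5*t**3 + 27*t**2 - 36*t) = 3/(t**2 + 9) - 2/(t + 4) + 3/(t - 1) + 5/t: now ∫(5/t) dt + ∫(3/(t - 1)) dt + ∫(-2/(t + 4)) dt + ∫(3/(t**2 + 9)) dt.
Step 2. Evaluate the standard form [assuming t > -4]: now -2*log(t + 4) + ∫(5/t) dt + ∫(3/(t - 1)) dt + ∫(3/(t**2 + 9)) dt.
Step 3. Evaluate the standard form [assuming t > 1]: now 3*log(t - 1) - 2*log(t + 4) + ∫(5/t) dt + ∫(3/(t**2 + 9)) dt.
Step 4. Evaluate the standard form [assuming t > 0]: now 5*log(t) + 3*log(t - 1) - 2*log(t + 4) + ∫(3/(t**2 + 9)) dt.
Step 5. Evaluate the standard form: now 5*log(t) + 3*log(t - 1) - 2*log(t + 4) + atan(t/3).
Answer: 5*log(t) + 3*log(t - 1) - 2*log(t + 4) + atan(t/3).


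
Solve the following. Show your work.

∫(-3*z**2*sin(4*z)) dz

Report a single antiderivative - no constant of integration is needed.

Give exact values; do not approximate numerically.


Step 1. Integrate ∫(-3*z**2*sin(4*z)) dz by parts with u = z**2, dv = (-3*sin(4*z)) dz, so v = 3*cos(4*z)/4: now 3*z**2*cos(4*z)/4 + ∫(-3*z*cos(4*z)/2) dz.
Step 2. Integrate ∫(-3*z*cos(4*z)/2) dz by parts with u = z, dv = (-3*cos(4*z)/2) dz, so v = -3*sin(4*z)/8: now 3*z**2*cos(4*z)/4 - 3*z*sin(4*z)/8 + ∫(3*sin(4*z)/8) dz.
Step 3. Evaluate the standard form: now 3*z**2*cos(4*z)/4 - 3*z*sin(4*z)/8 - 3*cos(4*z)/32.
Answer: 3*z**2*cos(4*z)/4 - 3*z*sin(4*z)/8 - 3*cos(4*z)/32.


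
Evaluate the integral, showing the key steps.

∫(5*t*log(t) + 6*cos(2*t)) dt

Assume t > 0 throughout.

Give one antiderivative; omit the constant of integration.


Step 1. Rewrite: now ∫(5*t*log(t)) dt + ∫(6*cos(2*t)) dt.
Step 2. Evaluate the standard form: now 3*sin(2*t) + ∫(5*t*log(t)) dt.
Step 3. Integrate ∫(5*t*log(t)) dt by parts with u = log(t), dv = (5*t) dt, so v = 5*t**2/2 [assuming t > 0]: now 5*t**2*log(t)/2 + 3*sin(2*t) + ∫(-5*t/2) dt.
Step 4. Evaluate the standard form: now 5*t**2*log(t)/2 - 5*t**2/4 + 3*sin(2*t).
Answer: 5*t**2*log(t)/2 - 5*t**2/4 + 3*sin(2*t).


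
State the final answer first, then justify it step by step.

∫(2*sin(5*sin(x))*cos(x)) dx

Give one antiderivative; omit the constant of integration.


The answer is -2*cos(5*sin(x))/5.
Step 1. Substitute u = sin(x), turning ∫(2*sin(5*sin(x))*cos(x)) dx into ∫(2*sin(5*u)) du: now ∫(2*sin(5*u)) du.
Step 2. Evaluate the standard form: now -2*cos(5*u)/5.
Step 3. Substitute back u = sin(x): now -2*cos(5*sin(x))/5.
Answer: -2*cos(5*sin(x))/5.


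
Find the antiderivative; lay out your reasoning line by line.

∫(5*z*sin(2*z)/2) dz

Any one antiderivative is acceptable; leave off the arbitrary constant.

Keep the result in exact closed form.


Step 1. Integrate ∫(5*z*sin(2*z)/2) dz by parts with u = z, dv = (5*sin(2*z)/2) dz, so v = -5*cos(2*z)/4: now -5*z*cos(2*z)/4 + ∫(5*cos(2*z)/4) dz.
Step 2. Evaluate the standard form: now -5*z*cos(2*z)/4 + 5*sin(2*z)/8.
Answer: -5*z*cos(2*z)/4 + 5*sin(2*z)/8.


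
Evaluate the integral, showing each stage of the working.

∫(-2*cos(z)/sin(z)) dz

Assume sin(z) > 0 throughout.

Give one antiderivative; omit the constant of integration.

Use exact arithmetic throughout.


Step 1. Substitute u = sin(z), turning ∫(-2*cos(z)/sin(z)) dz into ∫(-2/u) du: now ∫(-2/u) du.
Step 2. Evaluate the standard form [assuming u > 0]: now -2*log(u).
Step 3. Substitute back u = sin(z): now -2*log(sin(z)).
Answer: -2*log(sin(z)).


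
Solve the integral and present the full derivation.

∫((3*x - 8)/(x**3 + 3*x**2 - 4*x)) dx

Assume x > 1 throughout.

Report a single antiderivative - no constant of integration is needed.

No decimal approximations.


Step 1. Decompose ∫((3*x - 8)/(x**3 + 3*x**2 - 4*x)) dx by partial fractions, (3*x - 8)/(x**3 + 3*x**2 - 4*x) = -1/(x + 4) - 1/(x - 1) + 2/x: now ∫(2/x) dx + ∫(-1/(x - 1)) dx + ∫(-1/(x + 4)) dx.
Step 2. Evaluate the standard form [assuming x > 0]: now 2*log(x) + ∫(-1/(x - 1)) dx + ∫(-1/(x + 4)) dx.
Step 3. Evaluate the standard form [assuming x > -4]: now 2*log(x) - log(x + 4) + ∫(-1/(x - 1)) dx.
Step 4. Evaluate the standard form [assuming x > 1]: now 2*log(x) - log(x - 1) - log(x + 4).
Answer: 2*log(x) - log(x - 1) - log(x + 4).


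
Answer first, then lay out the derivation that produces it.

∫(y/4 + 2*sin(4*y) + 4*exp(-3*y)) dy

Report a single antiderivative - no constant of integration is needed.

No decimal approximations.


The answer is y**2/8 - cos(4*y)/2 - 4*exp(-3*y)/3.
Step 1. Rewrite: now ∫(y/4) dy + ∫(4*exp(-3*y)) dy + ∫(2*sin(4*y)) dy.
Step 2. Evaluate the standard form: now -cos(4*y)/2 + ∫(y/4) dy + ∫(4*exp(-3*y)) dy.
Step 3. Evaluate the standard form: now -cos(4*y)/2 + ∫(y/4) dy - 4*exp(-3*y)/3.
Step 4. Evaluate the standard form: now y**2/8 - cos(4*y)/2 - 4*exp(-3*y)/3.
Answer: y**2/8 - cos(4*y)/2 - 4*exp(-3*y)/3.


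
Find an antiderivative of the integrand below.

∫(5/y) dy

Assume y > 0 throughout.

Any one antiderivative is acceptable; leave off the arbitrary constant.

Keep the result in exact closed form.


Answer: 5*log(y).


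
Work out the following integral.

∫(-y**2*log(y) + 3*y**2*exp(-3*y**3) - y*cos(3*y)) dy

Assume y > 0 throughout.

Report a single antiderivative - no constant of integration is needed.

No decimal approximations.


Answer: -y**3*log(y)/3 + y**3/9 - y*sin(3*y)/3 - cos(3*y)/9 - exp(-3*y**3)/3.


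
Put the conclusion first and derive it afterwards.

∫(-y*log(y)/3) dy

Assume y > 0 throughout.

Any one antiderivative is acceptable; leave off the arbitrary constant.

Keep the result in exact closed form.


The answer is -y**2*log(y)/6 + y**2/12.
Step 1. Integrate ∫(-y*log(y)/3) dy by parts with u = log(y), dv = (-y/3) dy, so v = -y**2/6 [assuming y > 0]: now -y**2*log(y)/6 + ∫(y/6) dy.
Step 2. Evaluate the standard form: now -y**2*log(y)/6 + y**2/12.
Answer: -y**2*log(y)/6 + y**2/12.


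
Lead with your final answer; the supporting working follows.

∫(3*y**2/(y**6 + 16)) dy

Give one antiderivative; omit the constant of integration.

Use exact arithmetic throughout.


The answer is atan(y**3/4)/4.
Step 1. Substitute u = y**3, turning ∫(3*y**2/(y**6 + 16)) dy into ∫(1/(u**2 + 16)) du: now ∫(1/(u**2 + 16)) du.
Step 2. Evaluate the standard form: now atan(u/4)/4.
Step 3. Substitute back u = y**3: now atan(y**3/4)/4.
Answer: atan(y**3/4)/4.


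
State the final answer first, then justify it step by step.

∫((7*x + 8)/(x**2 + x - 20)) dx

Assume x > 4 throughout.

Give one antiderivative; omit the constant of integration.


The answer is 4*log(x - 4) + 3*log(x + 5).
Step 1. Decompose ∫((7*x + 8)/(x**2 + x - 20)) dx by partial fractions, (7*x + 8)/(x**2 + x - 20) = 3/(x + 5) + 4/(x - 4): now ∫(4/(x - 4)) dx + ∫(3/(x + 5)) dx.
Step 2. Evaluate the standard form [assuming x > 4]: now 4*log(x - 4) + ∫(3/(x + 5)) dx.
Step 3. Evaluate the standard form [assuming x > -5]: now 4*log(x - 4) + 3*log(x + 5).
Answer: 4*log(x - 4) + 3*log(x + 5).


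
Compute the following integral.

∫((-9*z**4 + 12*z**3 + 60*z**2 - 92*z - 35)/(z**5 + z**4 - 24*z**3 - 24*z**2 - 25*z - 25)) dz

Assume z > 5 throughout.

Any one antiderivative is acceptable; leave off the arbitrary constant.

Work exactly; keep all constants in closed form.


Answer: -2*log(z - 5) - 2*log(z + 1) - 5*log(z + 5) + 4*atan(z).
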